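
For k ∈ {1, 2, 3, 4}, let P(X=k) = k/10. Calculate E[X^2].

10

E[X^2] = Σ x^2·P(X=x)
 = 1·1/10 + 4·1/5 + 9·3/10 + 16·2/5
 = 1/10 + 4/5 + 27/10 + 32/5
 = 10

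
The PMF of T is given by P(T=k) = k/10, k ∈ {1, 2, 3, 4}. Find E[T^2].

E[T^2] = Σ t^2·P(T=t)
 = 1·1/10 + 4·1/5 + 9·3/10 + 16·2/5
 = 1/10 + 4/5 + 27/10 + 32/5
 = 10

10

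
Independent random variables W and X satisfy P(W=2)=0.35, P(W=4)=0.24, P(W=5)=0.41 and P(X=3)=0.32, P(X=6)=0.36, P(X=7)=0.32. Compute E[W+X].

9.07

E[W+X] = Σ_w Σ_x (w+x) · P(W=w)P(X=x)
 = 5·0.112 + 8·0.126 + 9·0.112 + 7·0.0768 + 10·0.0864 + 11·0.0768 + 8·0.1312 + 11·0.1476 + 12·0.1312
 = 0.56 + 1.008 + 1.008 + 0.5376 + 0.864 + 0.8448 + 1.0496 + 1.6236 + 1.5744
 = 9.07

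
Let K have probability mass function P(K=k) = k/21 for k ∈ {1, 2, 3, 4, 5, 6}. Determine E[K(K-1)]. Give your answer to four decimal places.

16.6667

E[K(K-1)] = Σ k(k-1)·P(K=k)
 = 0·1/21 + 2·2/21 + 6·1/7 + 12·4/21 + 20·5/21 + 30·2/7
 = 0 + 4/21 + 6/7 + 16/7 + 100/21 + 60/7
 = 50/3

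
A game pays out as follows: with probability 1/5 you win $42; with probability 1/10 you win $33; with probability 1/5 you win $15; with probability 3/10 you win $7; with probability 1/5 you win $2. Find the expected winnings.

E[payout] = 42·1/5 + 33·1/10 + 15·1/5 + 7·3/10 + 2·1/5
 = 42/5 + 33/10 + 3 + 21/10 + 2/5
 = 86/5

17.2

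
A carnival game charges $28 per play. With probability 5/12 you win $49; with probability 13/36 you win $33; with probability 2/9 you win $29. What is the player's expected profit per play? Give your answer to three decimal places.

E[payout] = 49·5/12 + 33·13/36 + 29·2/9
 = 245/12 + 143/12 + 58/9
 = 349/9
Net = 349/9 - 28 = 97/9

10.778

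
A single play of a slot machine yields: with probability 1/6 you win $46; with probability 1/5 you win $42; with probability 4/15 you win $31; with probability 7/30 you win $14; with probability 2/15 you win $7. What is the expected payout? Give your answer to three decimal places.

28.533

E[payout] = 46·1/6 + 42·1/5 + 31·4/15 + 14·7/30 + 7·2/15
 = 23/3 + 42/5 + 124/15 + 49/15 + 14/15
 = 428/15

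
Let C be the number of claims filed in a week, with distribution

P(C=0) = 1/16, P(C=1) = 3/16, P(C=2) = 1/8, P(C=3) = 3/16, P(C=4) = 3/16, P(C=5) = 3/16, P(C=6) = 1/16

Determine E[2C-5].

E[2C-5] = Σ (2c-5)·P(C=c)
 = (-5)·1/16 + (-3)·3/16 + (-1)·1/8 + 1·3/16 + 3·3/16 + 5·3/16 + 7·1/16
 = (-5/16) + (-9/16) + (-1/8) + 3/16 + 9/16 + 15/16 + 7/16
 = 9/8

1.125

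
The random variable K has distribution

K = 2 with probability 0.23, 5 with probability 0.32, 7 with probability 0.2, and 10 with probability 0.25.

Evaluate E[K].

E[K] = Σ k·P(K=k)
 = 2·0.23 + 5·0.32 + 7·0.2 + 10·0.25
 = 0.46 + 1.6 + 1.4 + 2.5
 = 5.96

5.96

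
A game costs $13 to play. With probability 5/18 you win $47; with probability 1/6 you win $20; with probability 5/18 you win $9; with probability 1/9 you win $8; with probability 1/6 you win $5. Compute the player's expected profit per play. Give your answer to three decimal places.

7.611

E[payout] = 47·5/18 + 20·1/6 + 9·5/18 + 8·1/9 + 5·1/6
 = 235/18 + 10/3 + 5/2 + 8/9 + 5/6
 = 371/18
Net = 371/18 - 13 = 137/18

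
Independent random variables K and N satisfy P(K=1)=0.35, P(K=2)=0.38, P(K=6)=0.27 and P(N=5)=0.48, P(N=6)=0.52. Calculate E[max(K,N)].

5.6496

E[max(K,N)] = Σ_k Σ_n max(k,n) · P(K=k)P(N=n)
 = 5·0.168 + 6·0.182 + 5·0.1824 + 6·0.1976 + 6·0.1296 + 6·0.1404
 = 0.84 + 1.092 + 0.912 + 1.1856 + 0.7776 + 0.8424
 = 5.6496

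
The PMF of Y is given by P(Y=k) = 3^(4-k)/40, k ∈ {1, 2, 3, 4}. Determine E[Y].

1.45

E[Y] = Σ y·P(Y=y)
 = 1·27/40 + 2·9/40 + 3·3/40 + 4·1/40
 = 27/40 + 9/20 + 9/40 + 1/10
 = 29/20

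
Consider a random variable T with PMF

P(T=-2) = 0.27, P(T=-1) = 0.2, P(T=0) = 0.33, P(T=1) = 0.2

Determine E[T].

E[T] = Σ t·P(T=t)
 = (-2)·0.27 + (-1)·0.2 + 0·0.33 + 1·0.2
 = (-0.54) + (-0.2) + 0 + 0.2
 = -0.54

-0.54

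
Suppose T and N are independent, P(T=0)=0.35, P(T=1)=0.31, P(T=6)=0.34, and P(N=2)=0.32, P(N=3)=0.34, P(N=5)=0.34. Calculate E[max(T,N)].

4.2576

E[max(T,N)] = Σ_t Σ_n max(t,n) · P(T=t)P(N=n)
 = 2·0.112 + 3·0.119 + 5·0.119 + 2·0.0992 + 3·0.1054 + 5·0.1054 + 6·0.1088 + 6·0.1156 + 6·0.1156
 = 0.224 + 0.357 + 0.595 + 0.1984 + 0.3162 + 0.527 + 0.6528 + 0.6936 + 0.6936
 = 4.2576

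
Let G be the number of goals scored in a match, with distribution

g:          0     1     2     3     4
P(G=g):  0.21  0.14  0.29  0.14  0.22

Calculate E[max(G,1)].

2.23

E[max(G,1)] = Σ max(g,1)·P(G=g)
 = 1·0.21 + 1·0.14 + 2·0.29 + 3·0.14 + 4·0.22
 = 0.21 + 0.14 + 0.58 + 0.42 + 0.88
 = 2.23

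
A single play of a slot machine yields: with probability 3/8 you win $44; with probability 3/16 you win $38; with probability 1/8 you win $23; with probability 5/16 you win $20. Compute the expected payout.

32.75

E[payout] = 44·3/8 + 38·3/16 + 23·1/8 + 20·5/16
 = 33/2 + 57/8 + 23/8 + 25/4
 = 131/4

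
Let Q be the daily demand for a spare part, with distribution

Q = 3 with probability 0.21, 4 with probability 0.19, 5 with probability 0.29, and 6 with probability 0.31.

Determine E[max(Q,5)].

E[max(Q,5)] = Σ max(q,5)·P(Q=q)
 = 5·0.21 + 5·0.19 + 5·0.29 + 6·0.31
 = 1.05 + 0.95 + 1.45 + 1.86
 = 5.31

5.31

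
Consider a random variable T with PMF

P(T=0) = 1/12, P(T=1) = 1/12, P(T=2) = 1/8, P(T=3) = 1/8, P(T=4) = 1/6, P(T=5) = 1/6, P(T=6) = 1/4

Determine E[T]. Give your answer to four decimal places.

3.7083

E[T] = Σ t·P(T=t)
 = 0·1/12 + 1·1/12 + 2·1/8 + 3·1/8 + 4·1/6 + 5·1/6 + 6·1/4
 = 0 + 1/12 + 1/4 + 3/8 + 2/3 + 5/6 + 3/2
 = 89/24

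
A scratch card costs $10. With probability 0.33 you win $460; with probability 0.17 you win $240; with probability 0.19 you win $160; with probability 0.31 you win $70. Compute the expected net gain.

234.7

E[payout] = 460·0.33 + 240·0.17 + 160·0.19 + 70·0.31
 = 151.8 + 40.8 + 30.4 + 21.7
 = 244.7
Net = 244.7 - 10 = 234.7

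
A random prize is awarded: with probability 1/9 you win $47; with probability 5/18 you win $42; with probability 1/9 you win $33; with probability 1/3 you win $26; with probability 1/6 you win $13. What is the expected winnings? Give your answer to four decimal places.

E[payout] = 47·1/9 + 42·5/18 + 33·1/9 + 26·1/3 + 13·1/6
 = 47/9 + 35/3 + 11/3 + 26/3 + 13/6
 = 565/18

31.3889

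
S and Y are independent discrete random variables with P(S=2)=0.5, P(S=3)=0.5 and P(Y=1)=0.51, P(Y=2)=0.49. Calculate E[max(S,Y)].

2.5

E[max(S,Y)] = Σ_s Σ_y max(s,y) · P(S=s)P(Y=y)
 = 2·0.255 + 2·0.245 + 3·0.255 + 3·0.245
 = 0.51 + 0.49 + 0.765 + 0.735
 = 2.5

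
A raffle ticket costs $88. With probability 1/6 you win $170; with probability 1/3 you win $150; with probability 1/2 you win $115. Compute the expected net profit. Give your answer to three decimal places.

47.833

E[payout] = 170·1/6 + 150·1/3 + 115·1/2
 = 85/3 + 50 + 115/2
 = 815/6
Net = 815/6 - 88 = 287/6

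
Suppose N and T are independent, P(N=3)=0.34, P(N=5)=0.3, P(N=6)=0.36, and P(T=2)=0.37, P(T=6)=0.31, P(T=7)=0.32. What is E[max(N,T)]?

5.8316

E[max(N,T)] = Σ_n Σ_t max(n,t) · P(N=n)P(T=t)
 = 3·0.1258 + 6·0.1054 + 7·0.1088 + 5·0.111 + 6·0.093 + 7·0.096 + 6·0.1332 + 6·0.1116 + 7·0.1152
 = 0.3774 + 0.6324 + 0.7616 + 0.555 + 0.558 + 0.672 + 0.7992 + 0.6696 + 0.8064
 = 5.8316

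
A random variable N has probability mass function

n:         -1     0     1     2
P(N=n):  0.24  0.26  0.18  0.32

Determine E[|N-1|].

1.06

E[|N-1|] = Σ |n-1|·P(N=n)
 = 2·0.24 + 1·0.26 + 0·0.18 + 1·0.32
 = 0.48 + 0.26 + 0 + 0.32
 = 1.06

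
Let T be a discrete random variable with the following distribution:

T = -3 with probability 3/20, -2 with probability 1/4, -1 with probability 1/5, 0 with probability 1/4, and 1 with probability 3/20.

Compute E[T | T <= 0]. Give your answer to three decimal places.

P(T <= 0) = 3/20 + 1/4 + 1/5 + 1/4 = 17/20.
E[T | T <= 0] = [(-3)·3/20 + (-2)·1/4 + (-1)·1/5 + 0·1/4] / (17/20)
 = -23/20 / (17/20)
 = -23/17

-1.353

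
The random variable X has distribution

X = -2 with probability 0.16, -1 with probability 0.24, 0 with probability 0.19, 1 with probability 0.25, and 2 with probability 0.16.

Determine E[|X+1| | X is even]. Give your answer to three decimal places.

P(X is even) = 0.16 + 0.19 + 0.16 = 0.51.
E[|X+1| | X is even] = [1·0.16 + 1·0.19 + 3·0.16] / 0.51
 = 0.83 / 0.51
 = 83/51

1.627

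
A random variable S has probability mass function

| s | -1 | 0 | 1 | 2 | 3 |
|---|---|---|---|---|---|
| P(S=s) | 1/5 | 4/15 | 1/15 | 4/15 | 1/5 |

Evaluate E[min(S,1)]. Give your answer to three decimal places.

0.333

E[min(S,1)] = Σ min(s,1)·P(S=s)
 = (-1)·1/5 + 0·4/15 + 1·1/15 + 1·4/15 + 1·1/5
 = (-1/5) + 0 + 1/15 + 4/15 + 1/5
 = 1/3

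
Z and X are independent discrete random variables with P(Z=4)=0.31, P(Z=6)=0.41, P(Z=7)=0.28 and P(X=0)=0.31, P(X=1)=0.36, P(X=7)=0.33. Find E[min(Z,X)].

2.2278

E[min(Z,X)] = Σ_z Σ_x min(z,x) · P(Z=z)P(X=x)
 = 0·0.0961 + 1·0.1116 + 4·0.1023 + 0·0.1271 + 1·0.1476 + 6·0.1353 + 0·0.0868 + 1·0.1008 + 7·0.0924
 = 0 + 0.1116 + 0.4092 + 0 + 0.1476 + 0.8118 + 0 + 0.1008 + 0.6468
 = 2.2278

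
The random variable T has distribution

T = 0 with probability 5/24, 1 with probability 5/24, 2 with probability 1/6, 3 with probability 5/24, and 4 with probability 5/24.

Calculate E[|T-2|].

E[|T-2|] = Σ |t-2|·P(T=t)
 = 2·5/24 + 1·5/24 + 0·1/6 + 1·5/24 + 2·5/24
 = 5/12 + 5/24 + 0 + 5/24 + 5/12
 = 5/4

1.25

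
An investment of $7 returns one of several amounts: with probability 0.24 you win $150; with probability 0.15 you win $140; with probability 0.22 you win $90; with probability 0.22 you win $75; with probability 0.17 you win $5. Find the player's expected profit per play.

87.15

E[payout] = 150·0.24 + 140·0.15 + 90·0.22 + 75·0.22 + 5·0.17
 = 36 + 21 + 19.8 + 16.5 + 0.85
 = 94.15
Net = 94.15 - 7 = 87.15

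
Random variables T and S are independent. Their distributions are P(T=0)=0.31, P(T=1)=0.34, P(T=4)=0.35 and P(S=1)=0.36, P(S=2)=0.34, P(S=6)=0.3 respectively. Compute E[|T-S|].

E[|T-S|] = Σ_t Σ_s |t-s| · P(T=t)P(S=s)
 = 1·0.1116 + 2·0.1054 + 6·0.093 + 0·0.1224 + 1·0.1156 + 5·0.102 + 3·0.126 + 2·0.119 + 2·0.105
 = 0.1116 + 0.2108 + 0.558 + 0 + 0.1156 + 0.51 + 0.378 + 0.238 + 0.21
 = 2.332

2.332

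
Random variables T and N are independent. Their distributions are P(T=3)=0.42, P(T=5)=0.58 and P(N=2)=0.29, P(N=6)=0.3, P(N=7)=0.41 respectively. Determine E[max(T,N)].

5.8764

E[max(T,N)] = Σ_t Σ_n max(t,n) · P(T=t)P(N=n)
 = 3·0.1218 + 6·0.126 + 7·0.1722 + 5·0.1682 + 6·0.174 + 7·0.2378
 = 0.3654 + 0.756 + 1.2054 + 0.841 + 1.044 + 1.6646
 = 5.8764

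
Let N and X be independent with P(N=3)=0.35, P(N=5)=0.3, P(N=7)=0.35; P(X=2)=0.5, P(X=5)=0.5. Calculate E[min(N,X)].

3.15

E[min(N,X)] = Σ_n Σ_x min(n,x) · P(N=n)P(X=x)
 = 2·0.175 + 3·0.175 + 2·0.15 + 5·0.15 + 2·0.175 + 5·0.175
 = 0.35 + 0.525 + 0.3 + 0.75 + 0.35 + 0.875
 = 3.15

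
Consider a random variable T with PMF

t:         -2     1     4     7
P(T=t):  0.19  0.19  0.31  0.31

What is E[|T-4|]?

E[|T-4|] = Σ |t-4|·P(T=t)
 = 6·0.19 + 3·0.19 + 0·0.31 + 3·0.31
 = 1.14 + 0.57 + 0 + 0.93
 = 2.64

2.64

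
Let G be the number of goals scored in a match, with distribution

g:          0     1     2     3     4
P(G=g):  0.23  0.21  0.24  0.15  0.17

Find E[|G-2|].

E[|G-2|] = Σ |g-2|·P(G=g)
 = 2·0.23 + 1·0.21 + 0·0.24 + 1·0.15 + 2·0.17
 = 0.46 + 0.21 + 0 + 0.15 + 0.34
 = 1.16

1.16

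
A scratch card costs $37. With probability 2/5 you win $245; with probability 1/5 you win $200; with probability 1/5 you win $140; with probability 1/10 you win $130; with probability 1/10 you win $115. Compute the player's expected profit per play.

153.5

E[payout] = 245·2/5 + 200·1/5 + 140·1/5 + 130·1/10 + 115·1/10
 = 98 + 40 + 28 + 13 + 23/2
 = 381/2
Net = 381/2 - 37 = 307/2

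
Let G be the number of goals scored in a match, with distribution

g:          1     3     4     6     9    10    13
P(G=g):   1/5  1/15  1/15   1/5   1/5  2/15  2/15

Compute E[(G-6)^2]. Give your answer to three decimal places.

E[(G-6)^2] = Σ (g-6)^2·P(G=g)
 = 25·1/5 + 9·1/15 + 4·1/15 + 0·1/5 + 9·1/5 + 16·2/15 + 49·2/15
 = 5 + 3/5 + 4/15 + 0 + 9/5 + 32/15 + 98/15
 = 49/3

16.333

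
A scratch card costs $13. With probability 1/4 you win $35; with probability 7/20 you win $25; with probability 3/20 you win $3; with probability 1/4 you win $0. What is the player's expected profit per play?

E[payout] = 35·1/4 + 25·7/20 + 3·3/20 + 0·1/4
 = 35/4 + 35/4 + 9/20 + 0
 = 359/20
Net = 359/20 - 13 = 99/20

4.95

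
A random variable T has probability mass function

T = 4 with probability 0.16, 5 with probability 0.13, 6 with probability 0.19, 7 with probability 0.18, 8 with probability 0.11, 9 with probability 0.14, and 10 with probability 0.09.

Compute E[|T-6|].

1.63

E[|T-6|] = Σ |t-6|·P(T=t)
 = 2·0.16 + 1·0.13 + 0·0.19 + 1·0.18 + 2·0.11 + 3·0.14 + 4·0.09
 = 0.32 + 0.13 + 0 + 0.18 + 0.22 + 0.42 + 0.36
 = 1.63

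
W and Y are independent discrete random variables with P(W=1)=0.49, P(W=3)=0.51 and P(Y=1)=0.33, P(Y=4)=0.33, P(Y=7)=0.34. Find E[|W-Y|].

2.6832

E[|W-Y|] = Σ_w Σ_y |w-y| · P(W=w)P(Y=y)
 = 0·0.1617 + 3·0.1617 + 6·0.1666 + 2·0.1683 + 1·0.1683 + 4·0.1734
 = 0 + 0.4851 + 0.9996 + 0.3366 + 0.1683 + 0.6936
 = 2.6832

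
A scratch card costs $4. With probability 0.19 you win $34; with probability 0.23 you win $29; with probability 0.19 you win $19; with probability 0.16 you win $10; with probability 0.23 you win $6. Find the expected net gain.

15.72

E[payout] = 34·0.19 + 29·0.23 + 19·0.19 + 10·0.16 + 6·0.23
 = 6.46 + 6.67 + 3.61 + 1.6 + 1.38
 = 19.72
Net = 19.72 - 4 = 15.72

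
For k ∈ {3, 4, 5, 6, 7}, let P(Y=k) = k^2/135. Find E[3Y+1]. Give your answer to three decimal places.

E[3Y+1] = Σ (3y+1)·P(Y=y)
 = 10·1/15 + 13·16/135 + 16·5/27 + 19·4/15 + 22·49/135
 = 2/3 + 208/135 + 80/27 + 76/15 + 1078/135
 = 164/9

18.222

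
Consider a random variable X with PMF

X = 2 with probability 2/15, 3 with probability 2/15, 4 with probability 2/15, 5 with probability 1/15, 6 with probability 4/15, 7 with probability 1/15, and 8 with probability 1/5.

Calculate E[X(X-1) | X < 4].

P(X < 4) = 2/15 + 2/15 = 4/15.
E[X(X-1) | X < 4] = [2·2/15 + 6·2/15] / (4/15)
 = 16/15 / (4/15)
 = 4

4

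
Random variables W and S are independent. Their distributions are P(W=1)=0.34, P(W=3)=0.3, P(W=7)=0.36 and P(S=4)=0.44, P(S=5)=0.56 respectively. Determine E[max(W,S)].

E[max(W,S)] = Σ_w Σ_s max(w,s) · P(W=w)P(S=s)
 = 4·0.1496 + 5·0.1904 + 4·0.132 + 5·0.168 + 7·0.1584 + 7·0.2016
 = 0.5984 + 0.952 + 0.528 + 0.84 + 1.1088 + 1.4112
 = 5.4384

5.4384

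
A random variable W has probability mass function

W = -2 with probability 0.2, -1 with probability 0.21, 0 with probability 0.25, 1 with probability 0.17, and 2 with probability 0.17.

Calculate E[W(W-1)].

1.96

E[W(W-1)] = Σ w(w-1)·P(W=w)
 = 6·0.2 + 2·0.21 + 0·0.25 + 0·0.17 + 2·0.17
 = 1.2 + 0.42 + 0 + 0 + 0.34
 = 1.96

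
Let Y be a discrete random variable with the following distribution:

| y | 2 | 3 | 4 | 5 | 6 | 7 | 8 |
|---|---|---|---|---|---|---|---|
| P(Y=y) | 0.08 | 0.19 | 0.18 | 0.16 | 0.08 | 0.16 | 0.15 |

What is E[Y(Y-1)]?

24.18

E[Y(Y-1)] = Σ y(y-1)·P(Y=y)
 = 2·0.08 + 6·0.19 + 12·0.18 + 20·0.16 + 30·0.08 + 42·0.16 + 56·0.15
 = 0.16 + 1.14 + 2.16 + 3.2 + 2.4 + 6.72 + 8.4
 = 24.18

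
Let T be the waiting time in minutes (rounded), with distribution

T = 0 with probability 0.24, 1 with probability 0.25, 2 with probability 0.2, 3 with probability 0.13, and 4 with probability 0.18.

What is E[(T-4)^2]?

7.02

E[(T-4)^2] = Σ (t-4)^2·P(T=t)
 = 16·0.24 + 9·0.25 + 4·0.2 + 1·0.13 + 0·0.18
 = 3.84 + 2.25 + 0.8 + 0.13 + 0
 = 7.02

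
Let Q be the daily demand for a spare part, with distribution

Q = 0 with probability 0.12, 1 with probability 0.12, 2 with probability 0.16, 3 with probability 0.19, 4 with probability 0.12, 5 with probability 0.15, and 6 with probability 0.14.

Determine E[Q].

3.08

E[Q] = Σ q·P(Q=q)
 = 0·0.12 + 1·0.12 + 2·0.16 + 3·0.19 + 4·0.12 + 5·0.15 + 6·0.14
 = 0 + 0.12 + 0.32 + 0.57 + 0.48 + 0.75 + 0.84
 = 3.08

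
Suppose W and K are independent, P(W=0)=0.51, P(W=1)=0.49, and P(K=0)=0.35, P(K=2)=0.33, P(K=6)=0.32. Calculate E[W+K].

E[W+K] = Σ_w Σ_k (w+k) · P(W=w)P(K=k)
 = 0·0.1785 + 2·0.1683 + 6·0.1632 + 1·0.1715 + 3·0.1617 + 7·0.1568
 = 0 + 0.3366 + 0.9792 + 0.1715 + 0.4851 + 1.0976
 = 3.07

3.07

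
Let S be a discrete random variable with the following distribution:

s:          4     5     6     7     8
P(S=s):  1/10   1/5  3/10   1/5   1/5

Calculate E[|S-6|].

E[|S-6|] = Σ |s-6|·P(S=s)
 = 2·1/10 + 1·1/5 + 0·3/10 + 1·1/5 + 2·1/5
 = 1/5 + 1/5 + 0 + 1/5 + 2/5
 = 1

1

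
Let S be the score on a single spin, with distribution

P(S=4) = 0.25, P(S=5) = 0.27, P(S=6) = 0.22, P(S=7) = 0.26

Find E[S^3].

186.45

E[S^3] = Σ s^3·P(S=s)
 = 64·0.25 + 125·0.27 + 216·0.22 + 343·0.26
 = 16 + 33.75 + 47.52 + 89.18
 = 186.45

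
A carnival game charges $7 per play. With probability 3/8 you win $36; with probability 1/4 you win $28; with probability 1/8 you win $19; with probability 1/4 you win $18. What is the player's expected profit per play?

20.375

E[payout] = 36·3/8 + 28·1/4 + 19·1/8 + 18·1/4
 = 27/2 + 7 + 19/8 + 9/2
 = 219/8
Net = 219/8 - 7 = 163/8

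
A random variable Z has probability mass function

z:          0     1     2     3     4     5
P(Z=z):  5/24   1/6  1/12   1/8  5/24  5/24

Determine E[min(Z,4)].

E[min(Z,4)] = Σ min(z,4)·P(Z=z)
 = 0·5/24 + 1·1/6 + 2·1/12 + 3·1/8 + 4·5/24 + 4·5/24
 = 0 + 1/6 + 1/6 + 3/8 + 5/6 + 5/6
 = 19/8

2.375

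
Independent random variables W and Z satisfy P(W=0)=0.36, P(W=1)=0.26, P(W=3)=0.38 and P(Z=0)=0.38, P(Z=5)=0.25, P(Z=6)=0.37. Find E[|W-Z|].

3.134

E[|W-Z|] = Σ_w Σ_z |w-z| · P(W=w)P(Z=z)
 = 0·0.1368 + 5·0.09 + 6·0.1332 + 1·0.0988 + 4·0.065 + 5·0.0962 + 3·0.1444 + 2·0.095 + 3·0.1406
 = 0 + 0.45 + 0.7992 + 0.0988 + 0.26 + 0.481 + 0.4332 + 0.19 + 0.4218
 = 3.134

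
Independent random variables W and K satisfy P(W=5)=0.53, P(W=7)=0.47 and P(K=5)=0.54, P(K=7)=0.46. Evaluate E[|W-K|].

E[|W-K|] = Σ_w Σ_k |w-k| · P(W=w)P(K=k)
 = 0·0.2862 + 2·0.2438 + 2·0.2538 + 0·0.2162
 = 0 + 0.4876 + 0.5076 + 0
 = 0.9952

0.9952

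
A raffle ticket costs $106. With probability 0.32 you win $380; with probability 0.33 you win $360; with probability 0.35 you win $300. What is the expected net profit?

239.4

E[payout] = 380·0.32 + 360·0.33 + 300·0.35
 = 121.6 + 118.8 + 105
 = 345.4
Net = 345.4 - 106 = 239.4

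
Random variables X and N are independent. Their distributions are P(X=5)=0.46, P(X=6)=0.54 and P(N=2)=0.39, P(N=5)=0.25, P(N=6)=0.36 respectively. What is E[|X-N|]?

E[|X-N|] = Σ_x Σ_n |x-n| · P(X=x)P(N=n)
 = 3·0.1794 + 0·0.115 + 1·0.1656 + 4·0.2106 + 1·0.135 + 0·0.1944
 = 0.5382 + 0 + 0.1656 + 0.8424 + 0.135 + 0
 = 1.6812

1.6812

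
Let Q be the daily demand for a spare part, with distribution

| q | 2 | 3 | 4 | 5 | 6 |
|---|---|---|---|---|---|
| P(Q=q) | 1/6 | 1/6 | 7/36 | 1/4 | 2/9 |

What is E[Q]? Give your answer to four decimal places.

E[Q] = Σ q·P(Q=q)
 = 2·1/6 + 3·1/6 + 4·7/36 + 5·1/4 + 6·2/9
 = 1/3 + 1/2 + 7/9 + 5/4 + 4/3
 = 151/36

4.1944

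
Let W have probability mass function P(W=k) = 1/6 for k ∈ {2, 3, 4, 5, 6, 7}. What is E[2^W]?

E[2^W] = Σ 2^w·P(W=w)
 = 4·1/6 + 8·1/6 + 16·1/6 + 32·1/6 + 64·1/6 + 128·1/6
 = 2/3 + 4/3 + 8/3 + 16/3 + 32/3 + 64/3
 = 42

42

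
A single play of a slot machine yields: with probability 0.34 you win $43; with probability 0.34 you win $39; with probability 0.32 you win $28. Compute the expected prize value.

E[payout] = 43·0.34 + 39·0.34 + 28·0.32
 = 14.62 + 13.26 + 8.96
 = 36.84

36.84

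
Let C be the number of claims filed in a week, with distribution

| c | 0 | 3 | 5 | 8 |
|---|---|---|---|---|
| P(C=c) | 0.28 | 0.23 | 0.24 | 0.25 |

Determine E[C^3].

E[C^3] = Σ c^3·P(C=c)
 = 0·0.28 + 27·0.23 + 125·0.24 + 512·0.25
 = 0 + 6.21 + 30 + 128
 = 164.21

164.21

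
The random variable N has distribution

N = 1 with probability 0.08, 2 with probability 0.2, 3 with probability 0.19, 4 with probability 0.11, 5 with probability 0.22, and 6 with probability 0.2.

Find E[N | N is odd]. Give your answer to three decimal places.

P(N is odd) = 0.08 + 0.19 + 0.22 = 0.49.
E[N | N is odd] = [1·0.08 + 3·0.19 + 5·0.22] / 0.49
 = 1.75 / 0.49
 = 25/7

3.571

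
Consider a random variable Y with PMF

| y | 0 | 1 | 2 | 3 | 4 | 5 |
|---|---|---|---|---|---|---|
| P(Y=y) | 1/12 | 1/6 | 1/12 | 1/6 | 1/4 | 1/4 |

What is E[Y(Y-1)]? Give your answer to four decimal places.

9.1667

E[Y(Y-1)] = Σ y(y-1)·P(Y=y)
 = 0·1/12 + 0·1/6 + 2·1/12 + 6·1/6 + 12·1/4 + 20·1/4
 = 0 + 0 + 1/6 + 1 + 3 + 5
 = 55/6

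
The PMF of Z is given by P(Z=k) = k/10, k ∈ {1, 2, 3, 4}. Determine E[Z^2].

E[Z^2] = Σ z^2·P(Z=z)
 = 1·1/10 + 4·1/5 + 9·3/10 + 16·2/5
 = 1/10 + 4/5 + 27/10 + 32/5
 = 10

10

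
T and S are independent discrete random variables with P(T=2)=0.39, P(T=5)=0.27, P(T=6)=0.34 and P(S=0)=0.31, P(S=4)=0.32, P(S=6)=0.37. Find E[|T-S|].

2.5234

E[|T-S|] = Σ_t Σ_s |t-s| · P(T=t)P(S=s)
 = 2·0.1209 + 2·0.1248 + 4·0.1443 + 5·0.0837 + 1·0.0864 + 1·0.0999 + 6·0.1054 + 2·0.1088 + 0·0.1258
 = 0.2418 + 0.2496 + 0.5772 + 0.4185 + 0.0864 + 0.0999 + 0.6324 + 0.2176 + 0
 = 2.5234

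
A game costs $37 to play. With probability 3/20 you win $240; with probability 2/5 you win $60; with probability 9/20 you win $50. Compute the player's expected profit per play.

45.5

E[payout] = 240·3/20 + 60·2/5 + 50·9/20
 = 36 + 24 + 45/2
 = 165/2
Net = 165/2 - 37 = 91/2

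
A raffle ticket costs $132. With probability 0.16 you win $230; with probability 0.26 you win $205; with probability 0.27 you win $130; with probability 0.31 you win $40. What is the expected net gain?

E[payout] = 230·0.16 + 205·0.26 + 130·0.27 + 40·0.31
 = 36.8 + 53.3 + 35.1 + 12.4
 = 137.6
Net = 137.6 - 132 = 5.6

5.6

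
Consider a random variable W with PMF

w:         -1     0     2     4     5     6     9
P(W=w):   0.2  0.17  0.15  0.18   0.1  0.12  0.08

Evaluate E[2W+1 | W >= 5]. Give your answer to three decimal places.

13.933

P(W >= 5) = 0.1 + 0.12 + 0.08 = 0.3.
E[2W+1 | W >= 5] = [11·0.1 + 13·0.12 + 19·0.08] / 0.3
 = 4.18 / 0.3
 = 209/15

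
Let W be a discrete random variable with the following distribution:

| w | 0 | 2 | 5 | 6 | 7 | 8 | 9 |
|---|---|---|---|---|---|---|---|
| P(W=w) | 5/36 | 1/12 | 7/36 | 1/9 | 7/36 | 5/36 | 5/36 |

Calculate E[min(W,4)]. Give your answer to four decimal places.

3.2778

E[min(W,4)] = Σ min(w,4)·P(W=w)
 = 0·5/36 + 2·1/12 + 4·7/36 + 4·1/9 + 4·7/36 + 4·5/36 + 4·5/36
 = 0 + 1/6 + 7/9 + 4/9 + 7/9 + 5/9 + 5/9
 = 59/18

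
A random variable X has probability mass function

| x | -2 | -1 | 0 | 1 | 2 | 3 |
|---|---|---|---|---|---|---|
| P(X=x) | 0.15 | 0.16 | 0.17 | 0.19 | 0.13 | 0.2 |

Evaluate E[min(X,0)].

-0.46

E[min(X,0)] = Σ min(x,0)·P(X=x)
 = (-2)·0.15 + (-1)·0.16 + 0·0.17 + 0·0.19 + 0·0.13 + 0·0.2
 = (-0.3) + (-0.16) + 0 + 0 + 0 + 0
 = -0.46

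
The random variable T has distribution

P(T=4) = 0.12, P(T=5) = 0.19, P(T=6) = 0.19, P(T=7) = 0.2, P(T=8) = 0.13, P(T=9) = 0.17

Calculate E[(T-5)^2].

5

E[(T-5)^2] = Σ (t-5)^2·P(T=t)
 = 1·0.12 + 0·0.19 + 1·0.19 + 4·0.2 + 9·0.13 + 16·0.17
 = 0.12 + 0 + 0.19 + 0.8 + 1.17 + 2.72
 = 5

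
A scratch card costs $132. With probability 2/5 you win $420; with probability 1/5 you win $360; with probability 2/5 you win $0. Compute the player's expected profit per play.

E[payout] = 420·2/5 + 360·1/5 + 0·2/5
 = 168 + 72 + 0
 = 240
Net = 240 - 132 = 108

108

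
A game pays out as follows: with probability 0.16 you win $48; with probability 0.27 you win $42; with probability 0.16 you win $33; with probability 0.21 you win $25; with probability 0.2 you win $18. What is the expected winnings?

33.15

E[payout] = 48·0.16 + 42·0.27 + 33·0.16 + 25·0.21 + 18·0.2
 = 7.68 + 11.34 + 5.28 + 5.25 + 3.6
 = 33.15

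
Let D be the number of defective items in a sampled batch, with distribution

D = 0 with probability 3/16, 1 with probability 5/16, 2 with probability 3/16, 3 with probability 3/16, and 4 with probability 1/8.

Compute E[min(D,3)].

1.625

E[min(D,3)] = Σ min(d,3)·P(D=d)
 = 0·3/16 + 1·5/16 + 2·3/16 + 3·3/16 + 3·1/8
 = 0 + 5/16 + 3/8 + 9/16 + 3/8
 = 13/8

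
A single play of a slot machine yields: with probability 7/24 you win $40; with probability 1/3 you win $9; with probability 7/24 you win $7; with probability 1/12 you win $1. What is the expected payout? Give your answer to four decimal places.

E[payout] = 40·7/24 + 9·1/3 + 7·7/24 + 1·1/12
 = 35/3 + 3 + 49/24 + 1/12
 = 403/24

16.7917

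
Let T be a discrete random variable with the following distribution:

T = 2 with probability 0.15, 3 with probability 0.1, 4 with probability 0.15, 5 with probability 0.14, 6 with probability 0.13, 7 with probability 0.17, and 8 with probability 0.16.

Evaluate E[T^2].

E[T^2] = Σ t^2·P(T=t)
 = 4·0.15 + 9·0.1 + 16·0.15 + 25·0.14 + 36·0.13 + 49·0.17 + 64·0.16
 = 0.6 + 0.9 + 2.4 + 3.5 + 4.68 + 8.33 + 10.24
 = 30.65

30.65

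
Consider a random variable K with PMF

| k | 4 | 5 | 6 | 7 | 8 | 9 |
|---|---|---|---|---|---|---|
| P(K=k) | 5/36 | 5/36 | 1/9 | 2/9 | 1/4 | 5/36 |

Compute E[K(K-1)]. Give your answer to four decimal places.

E[K(K-1)] = Σ k(k-1)·P(K=k)
 = 12·5/36 + 20·5/36 + 30·1/9 + 42·2/9 + 56·1/4 + 72·5/36
 = 5/3 + 25/9 + 10/3 + 28/3 + 14 + 10
 = 370/9

41.1111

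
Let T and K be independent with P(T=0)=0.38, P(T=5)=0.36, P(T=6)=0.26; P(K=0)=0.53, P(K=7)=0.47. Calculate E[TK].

11.0544

E[TK] = Σ_t Σ_k tk · P(T=t)P(K=k)
 = 0·0.2014 + 0·0.1786 + 0·0.1908 + 35·0.1692 + 0·0.1378 + 42·0.1222
 = 0 + 0 + 0 + 5.922 + 0 + 5.1324
 = 11.0544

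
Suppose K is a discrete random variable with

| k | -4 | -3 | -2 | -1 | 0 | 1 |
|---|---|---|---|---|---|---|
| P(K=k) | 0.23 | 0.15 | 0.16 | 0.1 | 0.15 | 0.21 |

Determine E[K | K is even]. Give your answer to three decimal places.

P(K is even) = 0.23 + 0.16 + 0.15 = 0.54.
E[K | K is even] = [(-4)·0.23 + (-2)·0.16 + 0·0.15] / 0.54
 = -1.24 / 0.54
 = -62/27

-2.296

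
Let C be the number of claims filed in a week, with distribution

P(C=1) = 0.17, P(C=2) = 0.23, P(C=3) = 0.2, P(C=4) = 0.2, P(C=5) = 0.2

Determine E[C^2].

E[C^2] = Σ c^2·P(C=c)
 = 1·0.17 + 4·0.23 + 9·0.2 + 16·0.2 + 25·0.2
 = 0.17 + 0.92 + 1.8 + 3.2 + 5
 = 11.09

11.09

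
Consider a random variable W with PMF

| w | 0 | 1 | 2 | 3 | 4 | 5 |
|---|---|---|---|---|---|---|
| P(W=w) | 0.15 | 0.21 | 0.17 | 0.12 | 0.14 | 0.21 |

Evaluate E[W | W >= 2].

P(W >= 2) = 0.17 + 0.12 + 0.14 + 0.21 = 0.64.
E[W | W >= 2] = [2·0.17 + 3·0.12 + 4·0.14 + 5·0.21] / 0.64
 = 2.31 / 0.64
 = 231/64

3.609375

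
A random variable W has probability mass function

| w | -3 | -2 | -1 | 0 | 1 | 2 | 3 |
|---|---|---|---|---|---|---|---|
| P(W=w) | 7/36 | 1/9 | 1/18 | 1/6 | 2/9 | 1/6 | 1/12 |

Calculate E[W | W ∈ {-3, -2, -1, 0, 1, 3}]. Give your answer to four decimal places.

P(W ∈ {-3, -2, -1, 0, 1, 3}) = 7/36 + 1/9 + 1/18 + 1/6 + 2/9 + 1/12 = 5/6.
E[W | W ∈ {-3, -2, -1, 0, 1, 3}] = [(-3)·7/36 + (-2)·1/9 + (-1)·1/18 + 0·1/6 + 1·2/9 + 3·1/12] / (5/6)
 = -7/18 / (5/6)
 = -7/15

-0.4667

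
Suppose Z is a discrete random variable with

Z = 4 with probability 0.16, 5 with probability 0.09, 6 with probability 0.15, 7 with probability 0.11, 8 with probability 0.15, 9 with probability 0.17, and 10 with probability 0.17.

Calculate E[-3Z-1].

E[-3Z-1] = Σ (-3z-1)·P(Z=z)
 = (-13)·0.16 + (-16)·0.09 + (-19)·0.15 + (-22)·0.11 + (-25)·0.15 + (-28)·0.17 + (-31)·0.17
 = (-2.08) + (-1.44) + (-2.85) + (-2.42) + (-3.75) + (-4.76) + (-5.27)
 = -22.57

-22.57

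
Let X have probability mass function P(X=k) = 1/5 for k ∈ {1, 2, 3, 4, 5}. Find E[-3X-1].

-10

E[-3X-1] = Σ (-3x-1)·P(X=x)
 = (-4)·1/5 + (-7)·1/5 + (-10)·1/5 + (-13)·1/5 + (-16)·1/5
 = (-4/5) + (-7/5) + (-2) + (-13/5) + (-16/5)
 = -10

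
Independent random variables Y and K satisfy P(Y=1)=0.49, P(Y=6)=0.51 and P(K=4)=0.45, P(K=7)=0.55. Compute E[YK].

20.0575

E[YK] = Σ_y Σ_k yk · P(Y=y)P(K=k)
 = 4·0.2205 + 7·0.2695 + 24·0.2295 + 42·0.2805
 = 0.882 + 1.8865 + 5.508 + 11.781
 = 20.0575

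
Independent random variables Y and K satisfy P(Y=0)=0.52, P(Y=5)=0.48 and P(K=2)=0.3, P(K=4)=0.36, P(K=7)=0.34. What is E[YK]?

10.608

E[YK] = Σ_y Σ_k yk · P(Y=y)P(K=k)
 = 0·0.156 + 0·0.1872 + 0·0.1768 + 10·0.144 + 20·0.1728 + 35·0.1632
 = 0 + 0 + 0 + 1.44 + 3.456 + 5.712
 = 10.608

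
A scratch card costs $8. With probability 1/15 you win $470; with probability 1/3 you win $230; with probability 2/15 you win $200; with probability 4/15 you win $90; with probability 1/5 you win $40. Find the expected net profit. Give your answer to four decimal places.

158.6667

E[payout] = 470·1/15 + 230·1/3 + 200·2/15 + 90·4/15 + 40·1/5
 = 94/3 + 230/3 + 80/3 + 24 + 8
 = 500/3
Net = 500/3 - 8 = 476/3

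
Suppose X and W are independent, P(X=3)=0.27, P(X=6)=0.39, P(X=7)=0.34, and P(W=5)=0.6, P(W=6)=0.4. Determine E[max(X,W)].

6.178

E[max(X,W)] = Σ_x Σ_w max(x,w) · P(X=x)P(W=w)
 = 5·0.162 + 6·0.108 + 6·0.234 + 6·0.156 + 7·0.204 + 7·0.136
 = 0.81 + 0.648 + 1.404 + 0.936 + 1.428 + 0.952
 = 6.178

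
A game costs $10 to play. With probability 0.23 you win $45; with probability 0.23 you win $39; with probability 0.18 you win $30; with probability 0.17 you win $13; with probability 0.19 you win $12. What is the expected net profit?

19.21

E[payout] = 45·0.23 + 39·0.23 + 30·0.18 + 13·0.17 + 12·0.19
 = 10.35 + 8.97 + 5.4 + 2.21 + 2.28
 = 29.21
Net = 29.21 - 10 = 19.21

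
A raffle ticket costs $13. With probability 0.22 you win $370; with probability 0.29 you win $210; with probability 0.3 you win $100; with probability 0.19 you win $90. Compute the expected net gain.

E[payout] = 370·0.22 + 210·0.29 + 100·0.3 + 90·0.19
 = 81.4 + 60.9 + 30 + 17.1
 = 189.4
Net = 189.4 - 13 = 176.4

176.4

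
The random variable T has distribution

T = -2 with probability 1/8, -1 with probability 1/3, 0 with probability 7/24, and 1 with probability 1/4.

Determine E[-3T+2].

E[-3T+2] = Σ (-3t+2)·P(T=t)
 = 8·1/8 + 5·1/3 + 2·7/24 + (-1)·1/4
 = 1 + 5/3 + 7/12 + (-1/4)
 = 3

3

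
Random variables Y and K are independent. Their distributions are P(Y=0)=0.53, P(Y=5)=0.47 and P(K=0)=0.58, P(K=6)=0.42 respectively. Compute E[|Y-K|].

2.896

E[|Y-K|] = Σ_y Σ_k |y-k| · P(Y=y)P(K=k)
 = 0·0.3074 + 6·0.2226 + 5·0.2726 + 1·0.1974
 = 0 + 1.3356 + 1.363 + 0.1974
 = 2.896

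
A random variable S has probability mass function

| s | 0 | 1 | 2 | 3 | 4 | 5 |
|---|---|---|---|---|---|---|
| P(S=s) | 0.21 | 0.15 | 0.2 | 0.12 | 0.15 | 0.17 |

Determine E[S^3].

35.84

E[S^3] = Σ s^3·P(S=s)
 = 0·0.21 + 1·0.15 + 8·0.2 + 27·0.12 + 64·0.15 + 125·0.17
 = 0 + 0.15 + 1.6 + 3.24 + 9.6 + 21.25
 = 35.84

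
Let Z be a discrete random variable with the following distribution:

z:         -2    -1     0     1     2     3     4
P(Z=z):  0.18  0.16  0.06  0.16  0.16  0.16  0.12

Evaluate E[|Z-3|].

E[|Z-3|] = Σ |z-3|·P(Z=z)
 = 5·0.18 + 4·0.16 + 3·0.06 + 2·0.16 + 1·0.16 + 0·0.16 + 1·0.12
 = 0.9 + 0.64 + 0.18 + 0.32 + 0.16 + 0 + 0.12
 = 2.32

2.32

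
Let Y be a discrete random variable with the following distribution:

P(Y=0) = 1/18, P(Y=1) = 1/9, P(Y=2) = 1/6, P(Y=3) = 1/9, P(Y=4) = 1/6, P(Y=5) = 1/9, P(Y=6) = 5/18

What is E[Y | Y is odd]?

P(Y is odd) = 1/9 + 1/9 + 1/9 = 1/3.
E[Y | Y is odd] = [1·1/9 + 3·1/9 + 5·1/9] / (1/3)
 = 1 / (1/3)
 = 3

3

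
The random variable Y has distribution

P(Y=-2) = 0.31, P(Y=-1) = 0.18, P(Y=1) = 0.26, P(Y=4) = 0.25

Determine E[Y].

E[Y] = Σ y·P(Y=y)
 = (-2)·0.31 + (-1)·0.18 + 1·0.26 + 4·0.25
 = (-0.62) + (-0.18) + 0.26 + 1
 = 0.46

0.46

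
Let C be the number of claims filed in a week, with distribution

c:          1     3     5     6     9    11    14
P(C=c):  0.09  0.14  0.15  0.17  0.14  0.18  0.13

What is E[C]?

7.34

E[C] = Σ c·P(C=c)
 = 1·0.09 + 3·0.14 + 5·0.15 + 6·0.17 + 9·0.14 + 11·0.18 + 14·0.13
 = 0.09 + 0.42 + 0.75 + 1.02 + 1.26 + 1.98 + 1.82
 = 7.34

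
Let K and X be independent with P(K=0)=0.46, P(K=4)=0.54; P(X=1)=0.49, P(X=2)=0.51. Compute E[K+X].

3.67

E[K+X] = Σ_k Σ_x (k+x) · P(K=k)P(X=x)
 = 1·0.2254 + 2·0.2346 + 5·0.2646 + 6·0.2754
 = 0.2254 + 0.4692 + 1.323 + 1.6524
 = 3.67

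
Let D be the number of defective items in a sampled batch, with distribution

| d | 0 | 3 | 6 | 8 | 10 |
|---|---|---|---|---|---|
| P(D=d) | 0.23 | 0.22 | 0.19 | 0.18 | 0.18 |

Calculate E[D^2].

E[D^2] = Σ d^2·P(D=d)
 = 0·0.23 + 9·0.22 + 36·0.19 + 64·0.18 + 100·0.18
 = 0 + 1.98 + 6.84 + 11.52 + 18
 = 38.34

38.34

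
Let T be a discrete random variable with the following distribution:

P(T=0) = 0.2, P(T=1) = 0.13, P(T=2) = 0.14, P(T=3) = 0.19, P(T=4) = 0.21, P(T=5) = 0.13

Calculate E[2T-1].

3.94

E[2T-1] = Σ (2t-1)·P(T=t)
 = (-1)·0.2 + 1·0.13 + 3·0.14 + 5·0.19 + 7·0.21 + 9·0.13
 = (-0.2) + 0.13 + 0.42 + 0.95 + 1.47 + 1.17
 = 3.94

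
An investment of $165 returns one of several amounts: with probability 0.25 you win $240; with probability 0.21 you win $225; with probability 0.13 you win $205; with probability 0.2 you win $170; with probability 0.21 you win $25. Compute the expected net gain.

8.15

E[payout] = 240·0.25 + 225·0.21 + 205·0.13 + 170·0.2 + 25·0.21
 = 60 + 47.25 + 26.65 + 34 + 5.25
 = 173.15
Net = 173.15 - 165 = 8.15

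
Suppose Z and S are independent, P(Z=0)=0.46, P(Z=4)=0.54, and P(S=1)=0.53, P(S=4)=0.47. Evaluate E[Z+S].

4.57

E[Z+S] = Σ_z Σ_s (z+s) · P(Z=z)P(S=s)
 = 1·0.2438 + 4·0.2162 + 5·0.2862 + 8·0.2538
 = 0.2438 + 0.8648 + 1.431 + 2.0304
 = 4.57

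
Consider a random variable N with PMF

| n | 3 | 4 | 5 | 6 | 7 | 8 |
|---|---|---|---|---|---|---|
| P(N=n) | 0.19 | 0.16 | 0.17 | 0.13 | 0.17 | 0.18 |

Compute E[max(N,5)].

E[max(N,5)] = Σ max(n,5)·P(N=n)
 = 5·0.19 + 5·0.16 + 5·0.17 + 6·0.13 + 7·0.17 + 8·0.18
 = 0.95 + 0.8 + 0.85 + 0.78 + 1.19 + 1.44
 = 6.01

6.01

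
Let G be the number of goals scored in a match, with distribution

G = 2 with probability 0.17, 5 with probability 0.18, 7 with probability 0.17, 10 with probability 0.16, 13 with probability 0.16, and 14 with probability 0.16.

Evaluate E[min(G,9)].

E[min(G,9)] = Σ min(g,9)·P(G=g)
 = 2·0.17 + 5·0.18 + 7·0.17 + 9·0.16 + 9·0.16 + 9·0.16
 = 0.34 + 0.9 + 1.19 + 1.44 + 1.44 + 1.44
 = 6.75

6.75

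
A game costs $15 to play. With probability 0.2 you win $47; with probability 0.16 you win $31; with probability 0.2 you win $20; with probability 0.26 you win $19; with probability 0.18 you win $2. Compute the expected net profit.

8.66

E[payout] = 47·0.2 + 31·0.16 + 20·0.2 + 19·0.26 + 2·0.18
 = 9.4 + 4.96 + 4 + 4.94 + 0.36
 = 23.66
Net = 23.66 - 15 = 8.66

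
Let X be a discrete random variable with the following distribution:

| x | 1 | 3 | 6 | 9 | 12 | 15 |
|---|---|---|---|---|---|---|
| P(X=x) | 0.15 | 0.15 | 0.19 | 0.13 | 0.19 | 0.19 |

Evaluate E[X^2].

88.98

E[X^2] = Σ x^2·P(X=x)
 = 1·0.15 + 9·0.15 + 36·0.19 + 81·0.13 + 144·0.19 + 225·0.19
 = 0.15 + 1.35 + 6.84 + 10.53 + 27.36 + 42.75
 = 88.98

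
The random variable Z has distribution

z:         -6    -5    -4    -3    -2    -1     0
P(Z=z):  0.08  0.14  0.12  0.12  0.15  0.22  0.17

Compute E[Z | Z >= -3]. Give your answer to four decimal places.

P(Z >= -3) = 0.12 + 0.15 + 0.22 + 0.17 = 0.66.
E[Z | Z >= -3] = [(-3)·0.12 + (-2)·0.15 + (-1)·0.22 + 0·0.17] / 0.66
 = -0.88 / 0.66
 = -4/3

-1.3333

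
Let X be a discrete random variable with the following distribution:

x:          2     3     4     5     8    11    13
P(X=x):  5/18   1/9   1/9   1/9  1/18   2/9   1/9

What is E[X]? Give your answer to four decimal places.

6.2222

E[X] = Σ x·P(X=x)
 = 2·5/18 + 3·1/9 + 4·1/9 + 5·1/9 + 8·1/18 + 11·2/9 + 13·1/9
 = 5/9 + 1/3 + 4/9 + 5/9 + 4/9 + 22/9 + 13/9
 = 56/9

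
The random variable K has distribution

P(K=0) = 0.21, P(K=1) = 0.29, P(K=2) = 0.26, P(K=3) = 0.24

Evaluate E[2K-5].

-1.94

E[2K-5] = Σ (2k-5)·P(K=k)
 = (-5)·0.21 + (-3)·0.29 + (-1)·0.26 + 1·0.24
 = (-1.05) + (-0.87) + (-0.26) + 0.24
 = -1.94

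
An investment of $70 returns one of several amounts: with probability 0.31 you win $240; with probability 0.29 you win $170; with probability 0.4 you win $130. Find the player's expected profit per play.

105.7

E[payout] = 240·0.31 + 170·0.29 + 130·0.4
 = 74.4 + 49.3 + 52
 = 175.7
Net = 175.7 - 70 = 105.7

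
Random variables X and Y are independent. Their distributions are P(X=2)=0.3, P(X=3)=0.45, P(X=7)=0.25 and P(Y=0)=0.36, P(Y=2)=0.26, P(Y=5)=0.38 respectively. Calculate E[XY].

E[XY] = Σ_x Σ_y xy · P(X=x)P(Y=y)
 = 0·0.108 + 4·0.078 + 10·0.114 + 0·0.162 + 6·0.117 + 15·0.171 + 0·0.09 + 14·0.065 + 35·0.095
 = 0 + 0.312 + 1.14 + 0 + 0.702 + 2.565 + 0 + 0.91 + 3.325
 = 8.954

8.954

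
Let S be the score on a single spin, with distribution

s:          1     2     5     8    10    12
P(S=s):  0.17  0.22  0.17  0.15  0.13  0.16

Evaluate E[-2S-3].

-14.76

E[-2S-3] = Σ (-2s-3)·P(S=s)
 = (-5)·0.17 + (-7)·0.22 + (-13)·0.17 + (-19)·0.15 + (-23)·0.13 + (-27)·0.16
 = (-0.85) + (-1.54) + (-2.21) + (-2.85) + (-2.99) + (-4.32)
 = -14.76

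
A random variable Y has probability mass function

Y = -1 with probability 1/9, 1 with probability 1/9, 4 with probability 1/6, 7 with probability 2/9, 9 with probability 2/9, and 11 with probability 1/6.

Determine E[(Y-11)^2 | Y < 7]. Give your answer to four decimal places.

P(Y < 7) = 1/9 + 1/9 + 1/6 = 7/18.
E[(Y-11)^2 | Y < 7] = [144·1/9 + 100·1/9 + 49·1/6] / (7/18)
 = 635/18 / (7/18)
 = 635/7

90.7143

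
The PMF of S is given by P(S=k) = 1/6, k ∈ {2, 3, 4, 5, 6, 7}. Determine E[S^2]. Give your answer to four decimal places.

E[S^2] = Σ s^2·P(S=s)
 = 4·1/6 + 9·1/6 + 16·1/6 + 25·1/6 + 36·1/6 + 49·1/6
 = 2/3 + 3/2 + 8/3 + 25/6 + 6 + 49/6
 = 139/6

23.1667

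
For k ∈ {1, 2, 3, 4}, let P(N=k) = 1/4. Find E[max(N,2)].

E[max(N,2)] = Σ max(n,2)·P(N=n)
 = 2·1/4 + 2·1/4 + 3·1/4 + 4·1/4
 = 1/2 + 1/2 + 3/4 + 1
 = 11/4

2.75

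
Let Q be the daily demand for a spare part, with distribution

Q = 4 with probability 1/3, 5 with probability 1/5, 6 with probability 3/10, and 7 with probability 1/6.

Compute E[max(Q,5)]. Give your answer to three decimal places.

E[max(Q,5)] = Σ max(q,5)·P(Q=q)
 = 5·1/3 + 5·1/5 + 6·3/10 + 7·1/6
 = 5/3 + 1 + 9/5 + 7/6
 = 169/30

5.633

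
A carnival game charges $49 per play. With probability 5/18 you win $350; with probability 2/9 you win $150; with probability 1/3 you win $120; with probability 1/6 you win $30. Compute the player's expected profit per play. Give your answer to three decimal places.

E[payout] = 350·5/18 + 150·2/9 + 120·1/3 + 30·1/6
 = 875/9 + 100/3 + 40 + 5
 = 1580/9
Net = 1580/9 - 49 = 1139/9

126.556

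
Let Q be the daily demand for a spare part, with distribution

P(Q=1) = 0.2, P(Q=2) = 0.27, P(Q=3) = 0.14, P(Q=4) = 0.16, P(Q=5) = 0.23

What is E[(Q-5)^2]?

E[(Q-5)^2] = Σ (q-5)^2·P(Q=q)
 = 16·0.2 + 9·0.27 + 4·0.14 + 1·0.16 + 0·0.23
 = 3.2 + 2.43 + 0.56 + 0.16 + 0
 = 6.35

6.35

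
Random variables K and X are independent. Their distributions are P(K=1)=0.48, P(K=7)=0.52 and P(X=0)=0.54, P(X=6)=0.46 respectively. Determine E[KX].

E[KX] = Σ_k Σ_x kx · P(K=k)P(X=x)
 = 0·0.2592 + 6·0.2208 + 0·0.2808 + 42·0.2392
 = 0 + 1.3248 + 0 + 10.0464
 = 11.3712

11.3712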